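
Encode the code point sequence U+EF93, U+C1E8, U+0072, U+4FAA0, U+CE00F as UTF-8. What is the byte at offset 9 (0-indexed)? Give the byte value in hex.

0xAA

U+EF93 → 3-byte form EE BE 93 at offsets 0–2.
U+C1E8 → 3-byte form EC 87 A8 at offsets 3–5.
U+0072 → 1-byte form 72 at offsets 6–6.
U+4FAA0 → 4-byte form F1 8F AA A0 at offsets 7–10.
Offset 9 falls in char 4's range; it's byte 3 of F1 8F AA A0 = 0xAA.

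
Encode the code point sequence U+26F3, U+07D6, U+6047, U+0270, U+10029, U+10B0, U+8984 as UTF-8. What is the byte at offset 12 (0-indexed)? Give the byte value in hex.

0x80

U+26F3 → 3-byte form E2 9B B3 at offsets 0–2.
U+07D6 → 2-byte form DF 96 at offsets 3–4.
U+6047 → 3-byte form E6 81 87 at offsets 5–7.
U+0270 → 2-byte form C9 B0 at offsets 8–9.
U+10029 → 4-byte form F0 90 80 A9 at offsets 10–13.
Offset 12 falls in char 5's range; it's byte 3 of F0 90 80 A9 = 0x80.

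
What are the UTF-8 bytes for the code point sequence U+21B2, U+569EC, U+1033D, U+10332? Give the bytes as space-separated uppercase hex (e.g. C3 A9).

U+21B2: 3-byte form → E2 86 B2.
U+569EC: 4-byte form → F1 96 A7 AC.
U+1033D: 4-byte form → F0 90 8C BD.
U+10332: 4-byte form → F0 90 8C B2.
Concatenated (15 bytes): E2 86 B2 F1 96 A7 AC F0 90 8C BD F0 90 8C B2.

E2 86 B2 F1 96 A7 AC F0 90 8C BD F0 90 8C B2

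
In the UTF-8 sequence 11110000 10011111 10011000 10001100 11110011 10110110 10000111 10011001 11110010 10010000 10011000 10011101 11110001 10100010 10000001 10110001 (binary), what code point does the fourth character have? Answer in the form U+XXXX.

Offset 0: leading byte 0xF0 = 11110000 → 4-byte char #1 = F0 9F 98 8C.
Offset 4: leading byte 0xF3 = 11110011 → 4-byte char #2 = F3 B6 87 99.
Offset 8: leading byte 0xF2 = 11110010 → 4-byte char #3 = F2 90 98 9D.
Offset 12: leading byte 0xF1 = 11110001 → 4-byte char #4 = F1 A2 81 B1.
Leading byte 0xF1 = 11110001 matches 11110xxx → 4-byte sequence.
Byte 1: 0xF1 = 11110001, payload 001 (3 bits).
Byte 2: 0xA2 = 10100010 (10xxxxxx ✓), payload 100010.
Byte 3: 0x81 = 10000001 (10xxxxxx ✓), payload 000001.
Byte 4: 0xB1 = 10110001 (10xxxxxx ✓), payload 110001.
Concatenate: 001100010000001110001 = 0x62071 (21 bits → U+62071).

U+62071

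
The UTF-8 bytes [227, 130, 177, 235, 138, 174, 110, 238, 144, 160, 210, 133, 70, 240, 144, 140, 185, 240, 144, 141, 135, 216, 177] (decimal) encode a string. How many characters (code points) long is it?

Byte at offset 0: 0xE3 = 11100011 → 3-byte char (#1). Advance 3.
Byte at offset 3: 0xEB = 11101011 → 3-byte char (#2). Advance 3.
Byte at offset 6: 0x6E = 01101110 → 1-byte char (#3). Advance 1.
Byte at offset 7: 0xEE = 11101110 → 3-byte char (#4). Advance 3.
Byte at offset 10: 0xD2 = 11010010 → 2-byte char (#5). Advance 2.
Byte at offset 12: 0x46 = 01000110 → 1-byte char (#6). Advance 1.
Byte at offset 13: 0xF0 = 11110000 → 4-byte char (#7). Advance 4.
Byte at offset 17: 0xF0 = 11110000 → 4-byte char (#8). Advance 4.
Byte at offset 21: 0xD8 = 11011000 → 2-byte char (#9). Advance 2.
Reached end at offset 23 after 9 code points.

9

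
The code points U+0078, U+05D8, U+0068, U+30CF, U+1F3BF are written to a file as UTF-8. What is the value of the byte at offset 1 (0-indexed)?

U+0078 → 1-byte form 78 at offsets 0–0.
U+05D8 → 2-byte form D7 98 at offsets 1–2.
Offset 1 falls in char 2's range; it's byte 1 of D7 98 = 0xD7.

0xD7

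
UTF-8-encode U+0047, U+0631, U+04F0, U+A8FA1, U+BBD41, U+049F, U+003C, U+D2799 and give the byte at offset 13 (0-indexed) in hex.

U+0047 → 1-byte form 47 at offsets 0–0.
U+0631 → 2-byte form D8 B1 at offsets 1–2.
U+04F0 → 2-byte form D3 B0 at offsets 3–4.
U+A8FA1 → 4-byte form F2 A8 BE A1 at offsets 5–8.
U+BBD41 → 4-byte form F2 BB B5 81 at offsets 9–12.
U+049F → 2-byte form D2 9F at offsets 13–14.
Offset 13 falls in char 6's range; it's byte 1 of D2 9F = 0xD2.

0xD2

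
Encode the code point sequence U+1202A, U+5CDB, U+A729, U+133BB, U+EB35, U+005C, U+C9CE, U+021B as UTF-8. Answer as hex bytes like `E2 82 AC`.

U+1202A: 4-byte form → F0 92 80 AA.
U+5CDB: 3-byte form → E5 B3 9B.
U+A729: 3-byte form → EA 9C A9.
U+133BB: 4-byte form → F0 93 8E BB.
U+EB35: 3-byte form → EE AC B5.
U+005C: 1-byte form → 5C.
U+C9CE: 3-byte form → EC A7 8E.
U+021B: 2-byte form → C8 9B.
Concatenated (23 bytes): F0 92 80 AA E5 B3 9B EA 9C A9 F0 93 8E BB EE AC B5 5C EC A7 8E C8 9B.

F0 92 80 AA E5 B3 9B EA 9C A9 F0 93 8E BB EE AC B5 5C EC A7 8E C8 9B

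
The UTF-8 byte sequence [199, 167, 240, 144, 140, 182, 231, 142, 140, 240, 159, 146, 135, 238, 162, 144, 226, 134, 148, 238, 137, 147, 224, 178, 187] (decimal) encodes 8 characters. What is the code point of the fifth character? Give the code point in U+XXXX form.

Offset 0: leading byte 0xC7 = 11000111 → 2-byte char #1 = C7 A7.
Offset 2: leading byte 0xF0 = 11110000 → 4-byte char #2 = F0 90 8C B6.
Offset 6: leading byte 0xE7 = 11100111 → 3-byte char #3 = E7 8E 8C.
Offset 9: leading byte 0xF0 = 11110000 → 4-byte char #4 = F0 9F 92 87.
Offset 13: leading byte 0xEE = 11101110 → 3-byte char #5 = EE A2 90.
Leading byte 0xEE = 11101110 matches 1110xxxx → 3-byte sequence.
Byte 1: 0xEE = 11101110, payload 1110 (4 bits).
Byte 2: 0xA2 = 10100010 (10xxxxxx ✓), payload 100010.
Byte 3: 0x90 = 10010000 (10xxxxxx ✓), payload 010000.
Concatenate: 1110100010010000 = 0xE890 (16 bits → U+E890).

U+E890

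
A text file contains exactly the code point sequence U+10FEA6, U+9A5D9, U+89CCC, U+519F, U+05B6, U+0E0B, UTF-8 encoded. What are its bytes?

U+10FEA6: 4-byte form → F4 8F BA A6.
U+9A5D9: 4-byte form → F2 9A 97 99.
U+89CCC: 4-byte form → F2 89 B3 8C.
U+519F: 3-byte form → E5 86 9F.
U+05B6: 2-byte form → D6 B6.
U+0E0B: 3-byte form → E0 B8 8B.
Concatenated (20 bytes): F4 8F BA A6 F2 9A 97 99 F2 89 B3 8C E5 86 9F D6 B6 E0 B8 8B.

F4 8F BA A6 F2 9A 97 99 F2 89 B3 8C E5 86 9F D6 B6 E0 B8 8B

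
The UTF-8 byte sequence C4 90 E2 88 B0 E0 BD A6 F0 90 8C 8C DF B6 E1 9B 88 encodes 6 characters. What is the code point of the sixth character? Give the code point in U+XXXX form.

Offset 0: leading byte 0xC4 = 11000100 → 2-byte char #1 = C4 90.
Offset 2: leading byte 0xE2 = 11100010 → 3-byte char #2 = E2 88 B0.
Offset 5: leading byte 0xE0 = 11100000 → 3-byte char #3 = E0 BD A6.
Offset 8: leading byte 0xF0 = 11110000 → 4-byte char #4 = F0 90 8C 8C.
Offset 12: leading byte 0xDF = 11011111 → 2-byte char #5 = DF B6.
Offset 14: leading byte 0xE1 = 11100001 → 3-byte char #6 = E1 9B 88.
Leading byte 0xE1 = 11100001 matches 1110xxxx → 3-byte sequence.
Byte 1: 0xE1 = 11100001, payload 0001 (4 bits).
Byte 2: 0x9B = 10011011 (10xxxxxx ✓), payload 011011.
Byte 3: 0x88 = 10001000 (10xxxxxx ✓), payload 001000.
Concatenate: 0001011011001000 = 0x16C8 (16 bits → U+16C8).

U+16C8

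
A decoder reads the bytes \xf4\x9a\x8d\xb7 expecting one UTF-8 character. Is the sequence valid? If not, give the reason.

Leading byte 0xF4 = 11110100 → 4-byte form.
Payload = 0x11A377, which exceeds U+10FFFF, the maximum Unicode code point. (Leading bytes F5–FF, or F4 followed by ≥ 0x90, are invalid.)

invalid (encodes a value above U+10FFFF)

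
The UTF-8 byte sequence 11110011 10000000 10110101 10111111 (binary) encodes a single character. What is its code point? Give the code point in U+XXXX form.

U+C0D7F

Leading byte 0xF3 = 11110011 matches 11110xxx → 4-byte sequence.
Byte 1: 0xF3 = 11110011, payload 011 (3 bits).
Byte 2: 0x80 = 10000000 (10xxxxxx ✓), payload 000000.
Byte 3: 0xB5 = 10110101 (10xxxxxx ✓), payload 110101.
Byte 4: 0xBF = 10111111 (10xxxxxx ✓), payload 111111.
Concatenate: 011000000110101111111 = 0xC0D7F (21 bits → U+C0D7F).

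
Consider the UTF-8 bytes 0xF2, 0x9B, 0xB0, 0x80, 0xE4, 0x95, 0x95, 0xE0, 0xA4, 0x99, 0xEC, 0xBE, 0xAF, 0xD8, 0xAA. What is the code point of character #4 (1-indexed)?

Offset 0: leading byte 0xF2 = 11110010 → 4-byte char #1 = F2 9B B0 80.
Offset 4: leading byte 0xE4 = 11100100 → 3-byte char #2 = E4 95 95.
Offset 7: leading byte 0xE0 = 11100000 → 3-byte char #3 = E0 A4 99.
Offset 10: leading byte 0xEC = 11101100 → 3-byte char #4 = EC BE AF.
Leading byte 0xEC = 11101100 matches 1110xxxx → 3-byte sequence.
Byte 1: 0xEC = 11101100, payload 1100 (4 bits).
Byte 2: 0xBE = 10111110 (10xxxxxx ✓), payload 111110.
Byte 3: 0xAF = 10101111 (10xxxxxx ✓), payload 101111.
Concatenate: 1100111110101111 = 0xCFAF (16 bits → U+CFAF).

U+CFAF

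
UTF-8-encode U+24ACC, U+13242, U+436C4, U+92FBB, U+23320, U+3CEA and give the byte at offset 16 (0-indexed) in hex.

0xF0

U+24ACC → 4-byte form F0 A4 AB 8C at offsets 0–3.
U+13242 → 4-byte form F0 93 89 82 at offsets 4–7.
U+436C4 → 4-byte form F1 83 9B 84 at offsets 8–11.
U+92FBB → 4-byte form F2 92 BE BB at offsets 12–15.
U+23320 → 4-byte form F0 A3 8C A0 at offsets 16–19.
Offset 16 falls in char 5's range; it's byte 1 of F0 A3 8C A0 = 0xF0.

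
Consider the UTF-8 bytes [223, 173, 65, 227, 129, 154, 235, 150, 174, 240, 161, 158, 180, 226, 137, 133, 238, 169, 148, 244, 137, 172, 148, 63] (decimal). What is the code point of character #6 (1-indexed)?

Offset 0: leading byte 0xDF = 11011111 → 2-byte char #1 = DF AD.
Offset 2: leading byte 0x41 = 01000001 → 1-byte char #2 = 41.
Offset 3: leading byte 0xE3 = 11100011 → 3-byte char #3 = E3 81 9A.
Offset 6: leading byte 0xEB = 11101011 → 3-byte char #4 = EB 96 AE.
Offset 9: leading byte 0xF0 = 11110000 → 4-byte char #5 = F0 A1 9E B4.
Offset 13: leading byte 0xE2 = 11100010 → 3-byte char #6 = E2 89 85.
Leading byte 0xE2 = 11100010 matches 1110xxxx → 3-byte sequence.
Byte 1: 0xE2 = 11100010, payload 0010 (4 bits).
Byte 2: 0x89 = 10001001 (10xxxxxx ✓), payload 001001.
Byte 3: 0x85 = 10000101 (10xxxxxx ✓), payload 000101.
Concatenate: 0010001001000101 = 0x2245 (16 bits → U+2245).

U+2245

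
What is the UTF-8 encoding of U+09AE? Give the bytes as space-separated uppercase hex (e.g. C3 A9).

E0 A6 AE

U+09AE = 0x9AE = 2478 decimal. In range U+0800–U+FFFF → 3-byte form: 1110xxxx 10xxxxxx 10xxxxxx.
Binary (16 bits): 0000100110101110.
Split 4+6+6: 0000 | 100110 | 101110.
Byte 1: 11100000 = 0xE0.
Byte 2: 10100110 = 0xA6.
Byte 3: 10101110 = 0xAE.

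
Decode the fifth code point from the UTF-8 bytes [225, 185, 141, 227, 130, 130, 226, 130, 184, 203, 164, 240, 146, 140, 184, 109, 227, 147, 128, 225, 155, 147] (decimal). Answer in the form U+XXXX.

Offset 0: leading byte 0xE1 = 11100001 → 3-byte char #1 = E1 B9 8D.
Offset 3: leading byte 0xE3 = 11100011 → 3-byte char #2 = E3 82 82.
Offset 6: leading byte 0xE2 = 11100010 → 3-byte char #3 = E2 82 B8.
Offset 9: leading byte 0xCB = 11001011 → 2-byte char #4 = CB A4.
Offset 11: leading byte 0xF0 = 11110000 → 4-byte char #5 = F0 92 8C B8.
Leading byte 0xF0 = 11110000 matches 11110xxx → 4-byte sequence.
Byte 1: 0xF0 = 11110000, payload 000 (3 bits).
Byte 2: 0x92 = 10010010 (10xxxxxx ✓), payload 010010.
Byte 3: 0x8C = 10001100 (10xxxxxx ✓), payload 001100.
Byte 4: 0xB8 = 10111000 (10xxxxxx ✓), payload 111000.
Concatenate: 000010010001100111000 = 0x12338 (21 bits → U+12338).

U+12338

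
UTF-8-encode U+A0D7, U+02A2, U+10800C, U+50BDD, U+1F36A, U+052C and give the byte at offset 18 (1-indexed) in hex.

0xD4

1-indexed offset 18 is 0-indexed offset 17.
U+A0D7 → 3-byte form EA 83 97 at offsets 0–2.
U+02A2 → 2-byte form CA A2 at offsets 3–4.
U+10800C → 4-byte form F4 88 80 8C at offsets 5–8.
U+50BDD → 4-byte form F1 90 AF 9D at offsets 9–12.
U+1F36A → 4-byte form F0 9F 8D AA at offsets 13–16.
U+052C → 2-byte form D4 AC at offsets 17–18.
Offset 17 falls in char 6's range; it's byte 1 of D4 AC = 0xD4.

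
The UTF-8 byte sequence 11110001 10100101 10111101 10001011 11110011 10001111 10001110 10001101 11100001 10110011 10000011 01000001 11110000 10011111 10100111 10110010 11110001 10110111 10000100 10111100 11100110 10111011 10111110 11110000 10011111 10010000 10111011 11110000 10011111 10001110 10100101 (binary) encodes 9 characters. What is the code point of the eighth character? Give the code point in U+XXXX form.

U+1F43B

Offset 0: leading byte 0xF1 = 11110001 → 4-byte char #1 = F1 A5 BD 8B.
Offset 4: leading byte 0xF3 = 11110011 → 4-byte char #2 = F3 8F 8E 8D.
Offset 8: leading byte 0xE1 = 11100001 → 3-byte char #3 = E1 B3 83.
Offset 11: leading byte 0x41 = 01000001 → 1-byte char #4 = 41.
Offset 12: leading byte 0xF0 = 11110000 → 4-byte char #5 = F0 9F A7 B2.
Offset 16: leading byte 0xF1 = 11110001 → 4-byte char #6 = F1 B7 84 BC.
Offset 20: leading byte 0xE6 = 11100110 → 3-byte char #7 = E6 BB BE.
Offset 23: leading byte 0xF0 = 11110000 → 4-byte char #8 = F0 9F 90 BB.
Leading byte 0xF0 = 11110000 matches 11110xxx → 4-byte sequence.
Byte 1: 0xF0 = 11110000, payload 000 (3 bits).
Byte 2: 0x9F = 10011111 (10xxxxxx ✓), payload 011111.
Byte 3: 0x90 = 10010000 (10xxxxxx ✓), payload 010000.
Byte 4: 0xBB = 10111011 (10xxxxxx ✓), payload 111011.
Concatenate: 000011111010000111011 = 0x1F43B (21 bits → U+1F43B).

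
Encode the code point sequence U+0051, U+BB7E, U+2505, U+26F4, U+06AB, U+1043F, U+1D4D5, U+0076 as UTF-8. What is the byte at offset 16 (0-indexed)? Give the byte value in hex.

0xF0

U+0051 → 1-byte form 51 at offsets 0–0.
U+BB7E → 3-byte form EB AD BE at offsets 1–3.
U+2505 → 3-byte form E2 94 85 at offsets 4–6.
U+26F4 → 3-byte form E2 9B B4 at offsets 7–9.
U+06AB → 2-byte form DA AB at offsets 10–11.
U+1043F → 4-byte form F0 90 90 BF at offsets 12–15.
U+1D4D5 → 4-byte form F0 9D 93 95 at offsets 16–19.
Offset 16 falls in char 7's range; it's byte 1 of F0 9D 93 95 = 0xF0.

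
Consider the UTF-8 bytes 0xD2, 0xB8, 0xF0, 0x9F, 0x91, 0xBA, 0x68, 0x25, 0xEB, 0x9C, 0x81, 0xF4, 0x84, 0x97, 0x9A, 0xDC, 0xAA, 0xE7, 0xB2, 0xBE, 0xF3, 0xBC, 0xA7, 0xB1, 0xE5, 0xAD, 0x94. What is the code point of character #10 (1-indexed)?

U+5B54

Offset 0: leading byte 0xD2 = 11010010 → 2-byte char #1 = D2 B8.
Offset 2: leading byte 0xF0 = 11110000 → 4-byte char #2 = F0 9F 91 BA.
Offset 6: leading byte 0x68 = 01101000 → 1-byte char #3 = 68.
Offset 7: leading byte 0x25 = 00100101 → 1-byte char #4 = 25.
Offset 8: leading byte 0xEB = 11101011 → 3-byte char #5 = EB 9C 81.
Offset 11: leading byte 0xF4 = 11110100 → 4-byte char #6 = F4 84 97 9A.
Offset 15: leading byte 0xDC = 11011100 → 2-byte char #7 = DC AA.
Offset 17: leading byte 0xE7 = 11100111 → 3-byte char #8 = E7 B2 BE.
Offset 20: leading byte 0xF3 = 11110011 → 4-byte char #9 = F3 BC A7 B1.
Offset 24: leading byte 0xE5 = 11100101 → 3-byte char #10 = E5 AD 94.
Leading byte 0xE5 = 11100101 matches 1110xxxx → 3-byte sequence.
Byte 1: 0xE5 = 11100101, payload 0101 (4 bits).
Byte 2: 0xAD = 10101101 (10xxxxxx ✓), payload 101101.
Byte 3: 0x94 = 10010100 (10xxxxxx ✓), payload 010100.
Concatenate: 0101101101010100 = 0x5B54 (16 bits → U+5B54).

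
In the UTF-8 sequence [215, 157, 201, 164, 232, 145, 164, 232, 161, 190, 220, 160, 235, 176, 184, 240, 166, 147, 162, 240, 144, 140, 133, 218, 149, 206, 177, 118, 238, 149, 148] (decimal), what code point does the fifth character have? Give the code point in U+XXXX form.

U+0720

Offset 0: leading byte 0xD7 = 11010111 → 2-byte char #1 = D7 9D.
Offset 2: leading byte 0xC9 = 11001001 → 2-byte char #2 = C9 A4.
Offset 4: leading byte 0xE8 = 11101000 → 3-byte char #3 = E8 91 A4.
Offset 7: leading byte 0xE8 = 11101000 → 3-byte char #4 = E8 A1 BE.
Offset 10: leading byte 0xDC = 11011100 → 2-byte char #5 = DC A0.
Leading byte 0xDC = 11011100 matches 110xxxxx → 2-byte sequence.
Byte 1: 0xDC = 11011100, payload 11100 (5 bits).
Byte 2: 0xA0 = 10100000 (10xxxxxx ✓), payload 100000.
Concatenate: 11100100000 = 0x720 (11 bits → U+0720).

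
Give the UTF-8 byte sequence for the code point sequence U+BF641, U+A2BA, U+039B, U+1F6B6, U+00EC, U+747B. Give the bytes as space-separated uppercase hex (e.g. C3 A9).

U+BF641: 4-byte form → F2 BF 99 81.
U+A2BA: 3-byte form → EA 8A BA.
U+039B: 2-byte form → CE 9B.
U+1F6B6: 4-byte form → F0 9F 9A B6.
U+00EC: 2-byte form → C3 AC.
U+747B: 3-byte form → E7 91 BB.
Concatenated (18 bytes): F2 BF 99 81 EA 8A BA CE 9B F0 9F 9A B6 C3 AC E7 91 BB.

F2 BF 99 81 EA 8A BA CE 9B F0 9F 9A B6 C3 AC E7 91 BB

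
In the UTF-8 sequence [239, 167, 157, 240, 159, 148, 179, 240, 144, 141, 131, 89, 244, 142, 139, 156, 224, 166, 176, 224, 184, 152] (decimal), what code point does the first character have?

Offset 0: leading byte 0xEF = 11101111 → 3-byte char #1 = EF A7 9D.
Leading byte 0xEF = 11101111 matches 1110xxxx → 3-byte sequence.
Byte 1: 0xEF = 11101111, payload 1111 (4 bits).
Byte 2: 0xA7 = 10100111 (10xxxxxx ✓), payload 100111.
Byte 3: 0x9D = 10011101 (10xxxxxx ✓), payload 011101.
Concatenate: 1111100111011101 = 0xF9DD (16 bits → U+F9DD).

U+F9DD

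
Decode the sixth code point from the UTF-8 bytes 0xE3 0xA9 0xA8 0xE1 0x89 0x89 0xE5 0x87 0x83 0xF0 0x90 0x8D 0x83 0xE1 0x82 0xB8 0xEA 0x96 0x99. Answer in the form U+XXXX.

Offset 0: leading byte 0xE3 = 11100011 → 3-byte char #1 = E3 A9 A8.
Offset 3: leading byte 0xE1 = 11100001 → 3-byte char #2 = E1 89 89.
Offset 6: leading byte 0xE5 = 11100101 → 3-byte char #3 = E5 87 83.
Offset 9: leading byte 0xF0 = 11110000 → 4-byte char #4 = F0 90 8D 83.
Offset 13: leading byte 0xE1 = 11100001 → 3-byte char #5 = E1 82 B8.
Offset 16: leading byte 0xEA = 11101010 → 3-byte char #6 = EA 96 99.
Leading byte 0xEA = 11101010 matches 1110xxxx → 3-byte sequence.
Byte 1: 0xEA = 11101010, payload 1010 (4 bits).
Byte 2: 0x96 = 10010110 (10xxxxxx ✓), payload 010110.
Byte 3: 0x99 = 10011001 (10xxxxxx ✓), payload 011001.
Concatenate: 1010010110011001 = 0xA599 (16 bits → U+A599).

U+A599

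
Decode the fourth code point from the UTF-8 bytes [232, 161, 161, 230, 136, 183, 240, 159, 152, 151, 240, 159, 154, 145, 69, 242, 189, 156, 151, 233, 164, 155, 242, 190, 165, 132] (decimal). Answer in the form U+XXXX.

Offset 0: leading byte 0xE8 = 11101000 → 3-byte char #1 = E8 A1 A1.
Offset 3: leading byte 0xE6 = 11100110 → 3-byte char #2 = E6 88 B7.
Offset 6: leading byte 0xF0 = 11110000 → 4-byte char #3 = F0 9F 98 97.
Offset 10: leading byte 0xF0 = 11110000 → 4-byte char #4 = F0 9F 9A 91.
Leading byte 0xF0 = 11110000 matches 11110xxx → 4-byte sequence.
Byte 1: 0xF0 = 11110000, payload 000 (3 bits).
Byte 2: 0x9F = 10011111 (10xxxxxx ✓), payload 011111.
Byte 3: 0x9A = 10011010 (10xxxxxx ✓), payload 011010.
Byte 4: 0x91 = 10010001 (10xxxxxx ✓), payload 010001.
Concatenate: 000011111011010010001 = 0x1F691 (21 bits → U+1F691).

U+1F691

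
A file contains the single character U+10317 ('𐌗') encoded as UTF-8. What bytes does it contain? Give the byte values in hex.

U+10317 = 0x10317 = 66327 decimal. In range U+10000–U+10FFFF → 4-byte form: 11110xxx 10xxxxxx 10xxxxxx 10xxxxxx.
Binary (21 bits): 000010000001100010111.
Split 3+6+6+6: 000 | 010000 | 001100 | 010111.
Byte 1: 11110000 = 0xF0.
Byte 2: 10010000 = 0x90.
Byte 3: 10001100 = 0x8C.
Byte 4: 10010111 = 0x97.

F0 90 8C 97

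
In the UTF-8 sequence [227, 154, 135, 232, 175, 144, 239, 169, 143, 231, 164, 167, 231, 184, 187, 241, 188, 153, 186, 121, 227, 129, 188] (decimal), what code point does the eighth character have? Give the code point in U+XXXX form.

Offset 0: leading byte 0xE3 = 11100011 → 3-byte char #1 = E3 9A 87.
Offset 3: leading byte 0xE8 = 11101000 → 3-byte char #2 = E8 AF 90.
Offset 6: leading byte 0xEF = 11101111 → 3-byte char #3 = EF A9 8F.
Offset 9: leading byte 0xE7 = 11100111 → 3-byte char #4 = E7 A4 A7.
Offset 12: leading byte 0xE7 = 11100111 → 3-byte char #5 = E7 B8 BB.
Offset 15: leading byte 0xF1 = 11110001 → 4-byte char #6 = F1 BC 99 BA.
Offset 19: leading byte 0x79 = 01111001 → 1-byte char #7 = 79.
Offset 20: leading byte 0xE3 = 11100011 → 3-byte char #8 = E3 81 BC.
Leading byte 0xE3 = 11100011 matches 1110xxxx → 3-byte sequence.
Byte 1: 0xE3 = 11100011, payload 0011 (4 bits).
Byte 2: 0x81 = 10000001 (10xxxxxx ✓), payload 000001.
Byte 3: 0xBC = 10111100 (10xxxxxx ✓), payload 111100.
Concatenate: 0011000001111100 = 0x307C (16 bits → U+307C).

U+307C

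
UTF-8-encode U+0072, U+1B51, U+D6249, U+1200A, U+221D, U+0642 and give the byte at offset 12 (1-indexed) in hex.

0x8A

1-indexed offset 12 is 0-indexed offset 11.
U+0072 → 1-byte form 72 at offsets 0–0.
U+1B51 → 3-byte form E1 AD 91 at offsets 1–3.
U+D6249 → 4-byte form F3 96 89 89 at offsets 4–7.
U+1200A → 4-byte form F0 92 80 8A at offsets 8–11.
Offset 11 falls in char 4's range; it's byte 4 of F0 92 80 8A = 0x8A.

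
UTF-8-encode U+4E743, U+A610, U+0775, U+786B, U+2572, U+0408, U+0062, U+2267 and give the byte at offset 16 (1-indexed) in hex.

1-indexed offset 16 is 0-indexed offset 15.
U+4E743 → 4-byte form F1 8E 9D 83 at offsets 0–3.
U+A610 → 3-byte form EA 98 90 at offsets 4–6.
U+0775 → 2-byte form DD B5 at offsets 7–8.
U+786B → 3-byte form E7 A1 AB at offsets 9–11.
U+2572 → 3-byte form E2 95 B2 at offsets 12–14.
U+0408 → 2-byte form D0 88 at offsets 15–16.
Offset 15 falls in char 6's range; it's byte 1 of D0 88 = 0xD0.

0xD0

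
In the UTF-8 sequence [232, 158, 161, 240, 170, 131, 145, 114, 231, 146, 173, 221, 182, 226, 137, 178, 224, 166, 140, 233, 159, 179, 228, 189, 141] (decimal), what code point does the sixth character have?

Offset 0: leading byte 0xE8 = 11101000 → 3-byte char #1 = E8 9E A1.
Offset 3: leading byte 0xF0 = 11110000 → 4-byte char #2 = F0 AA 83 91.
Offset 7: leading byte 0x72 = 01110010 → 1-byte char #3 = 72.
Offset 8: leading byte 0xE7 = 11100111 → 3-byte char #4 = E7 92 AD.
Offset 11: leading byte 0xDD = 11011101 → 2-byte char #5 = DD B6.
Offset 13: leading byte 0xE2 = 11100010 → 3-byte char #6 = E2 89 B2.
Leading byte 0xE2 = 11100010 matches 1110xxxx → 3-byte sequence.
Byte 1: 0xE2 = 11100010, payload 0010 (4 bits).
Byte 2: 0x89 = 10001001 (10xxxxxx ✓), payload 001001.
Byte 3: 0xB2 = 10110010 (10xxxxxx ✓), payload 110010.
Concatenate: 0010001001110010 = 0x2272 (16 bits → U+2272).

U+2272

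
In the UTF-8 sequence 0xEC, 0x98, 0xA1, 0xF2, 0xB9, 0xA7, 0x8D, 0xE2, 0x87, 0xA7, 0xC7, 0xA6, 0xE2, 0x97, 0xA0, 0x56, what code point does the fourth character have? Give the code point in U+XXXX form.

Offset 0: leading byte 0xEC = 11101100 → 3-byte char #1 = EC 98 A1.
Offset 3: leading byte 0xF2 = 11110010 → 4-byte char #2 = F2 B9 A7 8D.
Offset 7: leading byte 0xE2 = 11100010 → 3-byte char #3 = E2 87 A7.
Offset 10: leading byte 0xC7 = 11000111 → 2-byte char #4 = C7 A6.
Leading byte 0xC7 = 11000111 matches 110xxxxx → 2-byte sequence.
Byte 1: 0xC7 = 11000111, payload 00111 (5 bits).
Byte 2: 0xA6 = 10100110 (10xxxxxx ✓), payload 100110.
Concatenate: 00111100110 = 0x1E6 (11 bits → U+01E6).

U+01E6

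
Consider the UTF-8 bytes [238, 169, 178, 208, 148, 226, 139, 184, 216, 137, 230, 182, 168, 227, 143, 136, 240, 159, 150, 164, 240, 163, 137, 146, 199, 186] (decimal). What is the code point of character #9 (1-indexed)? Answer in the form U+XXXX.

Offset 0: leading byte 0xEE = 11101110 → 3-byte char #1 = EE A9 B2.
Offset 3: leading byte 0xD0 = 11010000 → 2-byte char #2 = D0 94.
Offset 5: leading byte 0xE2 = 11100010 → 3-byte char #3 = E2 8B B8.
Offset 8: leading byte 0xD8 = 11011000 → 2-byte char #4 = D8 89.
Offset 10: leading byte 0xE6 = 11100110 → 3-byte char #5 = E6 B6 A8.
Offset 13: leading byte 0xE3 = 11100011 → 3-byte char #6 = E3 8F 88.
Offset 16: leading byte 0xF0 = 11110000 → 4-byte char #7 = F0 9F 96 A4.
Offset 20: leading byte 0xF0 = 11110000 → 4-byte char #8 = F0 A3 89 92.
Offset 24: leading byte 0xC7 = 11000111 → 2-byte char #9 = C7 BA.
Leading byte 0xC7 = 11000111 matches 110xxxxx → 2-byte sequence.
Byte 1: 0xC7 = 11000111, payload 00111 (5 bits).
Byte 2: 0xBA = 10111010 (10xxxxxx ✓), payload 111010.
Concatenate: 00111111010 = 0x1FA (11 bits → U+01FA).

U+01FA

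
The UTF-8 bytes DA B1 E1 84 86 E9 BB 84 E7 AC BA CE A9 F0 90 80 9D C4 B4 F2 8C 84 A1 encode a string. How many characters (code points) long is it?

8

Byte at offset 0: 0xDA = 11011010 → 2-byte char (#1). Advance 2.
Byte at offset 2: 0xE1 = 11100001 → 3-byte char (#2). Advance 3.
Byte at offset 5: 0xE9 = 11101001 → 3-byte char (#3). Advance 3.
Byte at offset 8: 0xE7 = 11100111 → 3-byte char (#4). Advance 3.
Byte at offset 11: 0xCE = 11001110 → 2-byte char (#5). Advance 2.
Byte at offset 13: 0xF0 = 11110000 → 4-byte char (#6). Advance 4.
Byte at offset 17: 0xC4 = 11000100 → 2-byte char (#7). Advance 2.
Byte at offset 19: 0xF2 = 11110010 → 4-byte char (#8). Advance 4.
Reached end at offset 23 after 8 code points.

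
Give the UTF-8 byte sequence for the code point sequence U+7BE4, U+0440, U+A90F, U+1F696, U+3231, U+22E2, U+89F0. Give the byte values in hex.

E7 AF A4 D1 80 EA A4 8F F0 9F 9A 96 E3 88 B1 E2 8B A2 E8 A7 B0

U+7BE4: 3-byte form → E7 AF A4.
U+0440: 2-byte form → D1 80.
U+A90F: 3-byte form → EA A4 8F.
U+1F696: 4-byte form → F0 9F 9A 96.
U+3231: 3-byte form → E3 88 B1.
U+22E2: 3-byte form → E2 8B A2.
U+89F0: 3-byte form → E8 A7 B0.
Concatenated (21 bytes): E7 AF A4 D1 80 EA A4 8F F0 9F 9A 96 E3 88 B1 E2 8B A2 E8 A7 B0.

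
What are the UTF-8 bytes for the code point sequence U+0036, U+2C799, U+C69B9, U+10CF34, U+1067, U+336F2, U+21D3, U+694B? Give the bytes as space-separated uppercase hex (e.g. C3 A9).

36 F0 AC 9E 99 F3 86 A6 B9 F4 8C BC B4 E1 81 A7 F0 B3 9B B2 E2 87 93 E6 A5 8B

U+0036: 1-byte form → 36.
U+2C799: 4-byte form → F0 AC 9E 99.
U+C69B9: 4-byte form → F3 86 A6 B9.
U+10CF34: 4-byte form → F4 8C BC B4.
U+1067: 3-byte form → E1 81 A7.
U+336F2: 4-byte form → F0 B3 9B B2.
U+21D3: 3-byte form → E2 87 93.
U+694B: 3-byte form → E6 A5 8B.
Concatenated (26 bytes): 36 F0 AC 9E 99 F3 86 A6 B9 F4 8C BC B4 E1 81 A7 F0 B3 9B B2 E2 87 93 E6 A5 8B.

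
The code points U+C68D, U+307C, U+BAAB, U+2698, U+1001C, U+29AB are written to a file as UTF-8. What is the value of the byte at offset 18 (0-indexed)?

0xAB

U+C68D → 3-byte form EC 9A 8D at offsets 0–2.
U+307C → 3-byte form E3 81 BC at offsets 3–5.
U+BAAB → 3-byte form EB AA AB at offsets 6–8.
U+2698 → 3-byte form E2 9A 98 at offsets 9–11.
U+1001C → 4-byte form F0 90 80 9C at offsets 12–15.
U+29AB → 3-byte form E2 A6 AB at offsets 16–18.
Offset 18 falls in char 6's range; it's byte 3 of E2 A6 AB = 0xAB.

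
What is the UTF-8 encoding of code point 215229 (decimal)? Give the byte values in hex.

F0 B4 A2 BD

U+348BD = 0x348BD = 215229 decimal. In range U+10000–U+10FFFF → 4-byte form: 11110xxx 10xxxxxx 10xxxxxx 10xxxxxx.
Binary (21 bits): 000110100100010111101.
Split 3+6+6+6: 000 | 110100 | 100010 | 111101.
Byte 1: 11110000 = 0xF0.
Byte 2: 10110100 = 0xB4.
Byte 3: 10100010 = 0xA2.
Byte 4: 10111101 = 0xBD.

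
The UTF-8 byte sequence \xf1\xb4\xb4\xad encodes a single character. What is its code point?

Leading byte 0xF1 = 11110001 matches 11110xxx → 4-byte sequence.
Byte 1: 0xF1 = 11110001, payload 001 (3 bits).
Byte 2: 0xB4 = 10110100 (10xxxxxx ✓), payload 110100.
Byte 3: 0xB4 = 10110100 (10xxxxxx ✓), payload 110100.
Byte 4: 0xAD = 10101101 (10xxxxxx ✓), payload 101101.
Concatenate: 001110100110100101101 = 0x74D2D (21 bits → U+74D2D).

U+74D2D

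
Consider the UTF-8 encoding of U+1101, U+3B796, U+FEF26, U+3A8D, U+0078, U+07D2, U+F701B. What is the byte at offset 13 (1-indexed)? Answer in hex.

0xAA

1-indexed offset 13 is 0-indexed offset 12.
U+1101 → 3-byte form E1 84 81 at offsets 0–2.
U+3B796 → 4-byte form F0 BB 9E 96 at offsets 3–6.
U+FEF26 → 4-byte form F3 BE BC A6 at offsets 7–10.
U+3A8D → 3-byte form E3 AA 8D at offsets 11–13.
Offset 12 falls in char 4's range; it's byte 2 of E3 AA 8D = 0xAA.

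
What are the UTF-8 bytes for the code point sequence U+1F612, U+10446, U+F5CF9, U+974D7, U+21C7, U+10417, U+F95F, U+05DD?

U+1F612: 4-byte form → F0 9F 98 92.
U+10446: 4-byte form → F0 90 91 86.
U+F5CF9: 4-byte form → F3 B5 B3 B9.
U+974D7: 4-byte form → F2 97 93 97.
U+21C7: 3-byte form → E2 87 87.
U+10417: 4-byte form → F0 90 90 97.
U+F95F: 3-byte form → EF A5 9F.
U+05DD: 2-byte form → D7 9D.
Concatenated (28 bytes): F0 9F 98 92 F0 90 91 86 F3 B5 B3 B9 F2 97 93 97 E2 87 87 F0 90 90 97 EF A5 9F D7 9D.

F0 9F 98 92 F0 90 91 86 F3 B5 B3 B9 F2 97 93 97 E2 87 87 F0 90 90 97 EF A5 9F D7 9D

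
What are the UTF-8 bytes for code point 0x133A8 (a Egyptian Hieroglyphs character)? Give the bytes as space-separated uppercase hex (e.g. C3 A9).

F0 93 8E A8

U+133A8 = 0x133A8 = 78760 decimal. In range U+10000–U+10FFFF → 4-byte form: 11110xxx 10xxxxxx 10xxxxxx 10xxxxxx.
Binary (21 bits): 000010011001110101000.
Split 3+6+6+6: 000 | 010011 | 001110 | 101000.
Byte 1: 11110000 = 0xF0.
Byte 2: 10010011 = 0x93.
Byte 3: 10001110 = 0x8E.
Byte 4: 10101000 = 0xA8.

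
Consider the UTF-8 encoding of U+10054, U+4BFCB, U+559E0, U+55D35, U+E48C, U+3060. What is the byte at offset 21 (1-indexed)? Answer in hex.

1-indexed offset 21 is 0-indexed offset 20.
U+10054 → 4-byte form F0 90 81 94 at offsets 0–3.
U+4BFCB → 4-byte form F1 8B BF 8B at offsets 4–7.
U+559E0 → 4-byte form F1 95 A7 A0 at offsets 8–11.
U+55D35 → 4-byte form F1 95 B4 B5 at offsets 12–15.
U+E48C → 3-byte form EE 92 8C at offsets 16–18.
U+3060 → 3-byte form E3 81 A0 at offsets 19–21.
Offset 20 falls in char 6's range; it's byte 2 of E3 81 A0 = 0x81.

0x81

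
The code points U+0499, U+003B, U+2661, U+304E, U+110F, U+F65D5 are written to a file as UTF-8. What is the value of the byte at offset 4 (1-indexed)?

0xE2

1-indexed offset 4 is 0-indexed offset 3.
U+0499 → 2-byte form D2 99 at offsets 0–1.
U+003B → 1-byte form 3B at offsets 2–2.
U+2661 → 3-byte form E2 99 A1 at offsets 3–5.
Offset 3 falls in char 3's range; it's byte 1 of E2 99 A1 = 0xE2.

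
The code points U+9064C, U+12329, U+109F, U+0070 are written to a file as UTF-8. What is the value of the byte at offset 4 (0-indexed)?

0xF0

U+9064C → 4-byte form F2 90 99 8C at offsets 0–3.
U+12329 → 4-byte form F0 92 8C A9 at offsets 4–7.
Offset 4 falls in char 2's range; it's byte 1 of F0 92 8C A9 = 0xF0.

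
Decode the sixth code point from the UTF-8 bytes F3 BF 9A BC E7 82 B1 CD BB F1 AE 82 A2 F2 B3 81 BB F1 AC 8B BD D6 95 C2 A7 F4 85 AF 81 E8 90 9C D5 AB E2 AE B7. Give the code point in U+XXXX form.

Offset 0: leading byte 0xF3 = 11110011 → 4-byte char #1 = F3 BF 9A BC.
Offset 4: leading byte 0xE7 = 11100111 → 3-byte char #2 = E7 82 B1.
Offset 7: leading byte 0xCD = 11001101 → 2-byte char #3 = CD BB.
Offset 9: leading byte 0xF1 = 11110001 → 4-byte char #4 = F1 AE 82 A2.
Offset 13: leading byte 0xF2 = 11110010 → 4-byte char #5 = F2 B3 81 BB.
Offset 17: leading byte 0xF1 = 11110001 → 4-byte char #6 = F1 AC 8B BD.
Leading byte 0xF1 = 11110001 matches 11110xxx → 4-byte sequence.
Byte 1: 0xF1 = 11110001, payload 001 (3 bits).
Byte 2: 0xAC = 10101100 (10xxxxxx ✓), payload 101100.
Byte 3: 0x8B = 10001011 (10xxxxxx ✓), payload 001011.
Byte 4: 0xBD = 10111101 (10xxxxxx ✓), payload 111101.
Concatenate: 001101100001011111101 = 0x6C2FD (21 bits → U+6C2FD).

U+6C2FD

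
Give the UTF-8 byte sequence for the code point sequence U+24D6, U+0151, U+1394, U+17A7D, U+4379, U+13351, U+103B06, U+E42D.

U+24D6: 3-byte form → E2 93 96.
U+0151: 2-byte form → C5 91.
U+1394: 3-byte form → E1 8E 94.
U+17A7D: 4-byte form → F0 97 A9 BD.
U+4379: 3-byte form → E4 8D B9.
U+13351: 4-byte form → F0 93 8D 91.
U+103B06: 4-byte form → F4 83 AC 86.
U+E42D: 3-byte form → EE 90 AD.
Concatenated (26 bytes): E2 93 96 C5 91 E1 8E 94 F0 97 A9 BD E4 8D B9 F0 93 8D 91 F4 83 AC 86 EE 90 AD.

E2 93 96 C5 91 E1 8E 94 F0 97 A9 BD E4 8D B9 F0 93 8D 91 F4 83 AC 86 EE 90 AD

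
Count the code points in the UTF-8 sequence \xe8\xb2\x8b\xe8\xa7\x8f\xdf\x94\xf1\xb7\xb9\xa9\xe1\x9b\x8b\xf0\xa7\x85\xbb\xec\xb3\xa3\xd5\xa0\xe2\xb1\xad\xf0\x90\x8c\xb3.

10

Byte at offset 0: 0xE8 = 11101000 → 3-byte char (#1). Advance 3.
Byte at offset 3: 0xE8 = 11101000 → 3-byte char (#2). Advance 3.
Byte at offset 6: 0xDF = 11011111 → 2-byte char (#3). Advance 2.
Byte at offset 8: 0xF1 = 11110001 → 4-byte char (#4). Advance 4.
Byte at offset 12: 0xE1 = 11100001 → 3-byte char (#5). Advance 3.
Byte at offset 15: 0xF0 = 11110000 → 4-byte char (#6). Advance 4.
Byte at offset 19: 0xEC = 11101100 → 3-byte char (#7). Advance 3.
Byte at offset 22: 0xD5 = 11010101 → 2-byte char (#8). Advance 2.
Byte at offset 24: 0xE2 = 11100010 → 3-byte char (#9). Advance 3.
Byte at offset 27: 0xF0 = 11110000 → 4-byte char (#10). Advance 4.
Reached end at offset 31 after 10 code points.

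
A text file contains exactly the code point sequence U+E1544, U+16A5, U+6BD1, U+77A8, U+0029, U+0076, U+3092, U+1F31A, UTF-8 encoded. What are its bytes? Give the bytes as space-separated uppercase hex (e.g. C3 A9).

U+E1544: 4-byte form → F3 A1 95 84.
U+16A5: 3-byte form → E1 9A A5.
U+6BD1: 3-byte form → E6 AF 91.
U+77A8: 3-byte form → E7 9E A8.
U+0029: 1-byte form → 29.
U+0076: 1-byte form → 76.
U+3092: 3-byte form → E3 82 92.
U+1F31A: 4-byte form → F0 9F 8C 9A.
Concatenated (22 bytes): F3 A1 95 84 E1 9A A5 E6 AF 91 E7 9E A8 29 76 E3 82 92 F0 9F 8C 9A.

F3 A1 95 84 E1 9A A5 E6 AF 91 E7 9E A8 29 76 E3 82 92 F0 9F 8C 9A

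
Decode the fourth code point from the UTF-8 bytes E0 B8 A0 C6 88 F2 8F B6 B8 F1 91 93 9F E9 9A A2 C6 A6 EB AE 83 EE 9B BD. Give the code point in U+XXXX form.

Offset 0: leading byte 0xE0 = 11100000 → 3-byte char #1 = E0 B8 A0.
Offset 3: leading byte 0xC6 = 11000110 → 2-byte char #2 = C6 88.
Offset 5: leading byte 0xF2 = 11110010 → 4-byte char #3 = F2 8F B6 B8.
Offset 9: leading byte 0xF1 = 11110001 → 4-byte char #4 = F1 91 93 9F.
Leading byte 0xF1 = 11110001 matches 11110xxx → 4-byte sequence.
Byte 1: 0xF1 = 11110001, payload 001 (3 bits).
Byte 2: 0x91 = 10010001 (10xxxxxx ✓), payload 010001.
Byte 3: 0x93 = 10010011 (10xxxxxx ✓), payload 010011.
Byte 4: 0x9F = 10011111 (10xxxxxx ✓), payload 011111.
Concatenate: 001010001010011011111 = 0x514DF (21 bits → U+514DF).

U+514DF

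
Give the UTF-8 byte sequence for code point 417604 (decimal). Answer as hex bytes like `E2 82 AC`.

U+65F44 = 0x65F44 = 417604 decimal. In range U+10000–U+10FFFF → 4-byte form: 11110xxx 10xxxxxx 10xxxxxx 10xxxxxx.
Binary (21 bits): 001100101111101000100.
Split 3+6+6+6: 001 | 100101 | 111101 | 000100.
Byte 1: 11110001 = 0xF1.
Byte 2: 10100101 = 0xA5.
Byte 3: 10111101 = 0xBD.
Byte 4: 10000100 = 0x84.

F1 A5 BD 84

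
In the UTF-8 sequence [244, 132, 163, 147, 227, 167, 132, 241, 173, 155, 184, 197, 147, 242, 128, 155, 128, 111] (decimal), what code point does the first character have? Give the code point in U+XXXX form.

U+1048D3

Offset 0: leading byte 0xF4 = 11110100 → 4-byte char #1 = F4 84 A3 93.
Leading byte 0xF4 = 11110100 matches 11110xxx → 4-byte sequence.
Byte 1: 0xF4 = 11110100, payload 100 (3 bits).
Byte 2: 0x84 = 10000100 (10xxxxxx ✓), payload 000100.
Byte 3: 0xA3 = 10100011 (10xxxxxx ✓), payload 100011.
Byte 4: 0x93 = 10010011 (10xxxxxx ✓), payload 010011.
Concatenate: 100000100100011010011 = 0x1048D3 (21 bits → U+1048D3).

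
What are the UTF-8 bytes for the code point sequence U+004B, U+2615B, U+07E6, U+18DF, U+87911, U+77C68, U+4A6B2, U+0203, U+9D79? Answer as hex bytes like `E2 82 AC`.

4B F0 A6 85 9B DF A6 E1 A3 9F F2 87 A4 91 F1 B7 B1 A8 F1 8A 9A B2 C8 83 E9 B5 B9

U+004B: 1-byte form → 4B.
U+2615B: 4-byte form → F0 A6 85 9B.
U+07E6: 2-byte form → DF A6.
U+18DF: 3-byte form → E1 A3 9F.
U+87911: 4-byte form → F2 87 A4 91.
U+77C68: 4-byte form → F1 B7 B1 A8.
U+4A6B2: 4-byte form → F1 8A 9A B2.
U+0203: 2-byte form → C8 83.
U+9D79: 3-byte form → E9 B5 B9.
Concatenated (27 bytes): 4B F0 A6 85 9B DF A6 E1 A3 9F F2 87 A4 91 F1 B7 B1 A8 F1 8A 9A B2 C8 83 E9 B5 B9.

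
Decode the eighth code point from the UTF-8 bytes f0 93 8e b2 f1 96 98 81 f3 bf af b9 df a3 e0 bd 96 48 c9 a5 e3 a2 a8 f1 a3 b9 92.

U+38A8

Offset 0: leading byte 0xF0 = 11110000 → 4-byte char #1 = F0 93 8E B2.
Offset 4: leading byte 0xF1 = 11110001 → 4-byte char #2 = F1 96 98 81.
Offset 8: leading byte 0xF3 = 11110011 → 4-byte char #3 = F3 BF AF B9.
Offset 12: leading byte 0xDF = 11011111 → 2-byte char #4 = DF A3.
Offset 14: leading byte 0xE0 = 11100000 → 3-byte char #5 = E0 BD 96.
Offset 17: leading byte 0x48 = 01001000 → 1-byte char #6 = 48.
Offset 18: leading byte 0xC9 = 11001001 → 2-byte char #7 = C9 A5.
Offset 20: leading byte 0xE3 = 11100011 → 3-byte char #8 = E3 A2 A8.
Leading byte 0xE3 = 11100011 matches 1110xxxx → 3-byte sequence.
Byte 1: 0xE3 = 11100011, payload 0011 (4 bits).
Byte 2: 0xA2 = 10100010 (10xxxxxx ✓), payload 100010.
Byte 3: 0xA8 = 10101000 (10xxxxxx ✓), payload 101000.
Concatenate: 0011100010101000 = 0x38A8 (16 bits → U+38A8).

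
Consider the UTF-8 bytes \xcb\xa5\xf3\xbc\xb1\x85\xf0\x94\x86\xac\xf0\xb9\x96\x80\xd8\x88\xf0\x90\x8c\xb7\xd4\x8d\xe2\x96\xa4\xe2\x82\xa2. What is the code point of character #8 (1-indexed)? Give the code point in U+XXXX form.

U+25A4

Offset 0: leading byte 0xCB = 11001011 → 2-byte char #1 = CB A5.
Offset 2: leading byte 0xF3 = 11110011 → 4-byte char #2 = F3 BC B1 85.
Offset 6: leading byte 0xF0 = 11110000 → 4-byte char #3 = F0 94 86 AC.
Offset 10: leading byte 0xF0 = 11110000 → 4-byte char #4 = F0 B9 96 80.
Offset 14: leading byte 0xD8 = 11011000 → 2-byte char #5 = D8 88.
Offset 16: leading byte 0xF0 = 11110000 → 4-byte char #6 = F0 90 8C B7.
Offset 20: leading byte 0xD4 = 11010100 → 2-byte char #7 = D4 8D.
Offset 22: leading byte 0xE2 = 11100010 → 3-byte char #8 = E2 96 A4.
Leading byte 0xE2 = 11100010 matches 1110xxxx → 3-byte sequence.
Byte 1: 0xE2 = 11100010, payload 0010 (4 bits).
Byte 2: 0x96 = 10010110 (10xxxxxx ✓), payload 010110.
Byte 3: 0xA4 = 10100100 (10xxxxxx ✓), payload 100100.
Concatenate: 0010010110100100 = 0x25A4 (16 bits → U+25A4).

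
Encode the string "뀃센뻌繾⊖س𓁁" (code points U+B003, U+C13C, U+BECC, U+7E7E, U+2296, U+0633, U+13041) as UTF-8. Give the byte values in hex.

U+B003: 3-byte form → EB 80 83.
U+C13C: 3-byte form → EC 84 BC.
U+BECC: 3-byte form → EB BB 8C.
U+7E7E: 3-byte form → E7 B9 BE.
U+2296: 3-byte form → E2 8A 96.
U+0633: 2-byte form → D8 B3.
U+13041: 4-byte form → F0 93 81 81.
Concatenated (21 bytes): EB 80 83 EC 84 BC EB BB 8C E7 B9 BE E2 8A 96 D8 B3 F0 93 81 81.

EB 80 83 EC 84 BC EB BB 8C E7 B9 BE E2 8A 96 D8 B3 F0 93 81 81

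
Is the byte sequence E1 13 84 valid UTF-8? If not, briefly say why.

invalid (non-continuation byte where continuation expected)

Leading byte 0xE1 = 11100001 → 3-byte form.
Byte 2 is 0x13 = 00010011, which is not 10xxxxxx — expected a continuation byte.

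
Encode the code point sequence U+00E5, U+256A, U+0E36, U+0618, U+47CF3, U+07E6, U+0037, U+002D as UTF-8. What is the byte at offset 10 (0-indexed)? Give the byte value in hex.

U+00E5 → 2-byte form C3 A5 at offsets 0–1.
U+256A → 3-byte form E2 95 AA at offsets 2–4.
U+0E36 → 3-byte form E0 B8 B6 at offsets 5–7.
U+0618 → 2-byte form D8 98 at offsets 8–9.
U+47CF3 → 4-byte form F1 87 B3 B3 at offsets 10–13.
Offset 10 falls in char 5's range; it's byte 1 of F1 87 B3 B3 = 0xF1.

0xF1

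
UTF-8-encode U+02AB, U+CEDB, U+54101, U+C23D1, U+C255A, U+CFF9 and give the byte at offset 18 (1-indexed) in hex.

1-indexed offset 18 is 0-indexed offset 17.
U+02AB → 2-byte form CA AB at offsets 0–1.
U+CEDB → 3-byte form EC BB 9B at offsets 2–4.
U+54101 → 4-byte form F1 94 84 81 at offsets 5–8.
U+C23D1 → 4-byte form F3 82 8F 91 at offsets 9–12.
U+C255A → 4-byte form F3 82 95 9A at offsets 13–16.
U+CFF9 → 3-byte form EC BF B9 at offsets 17–19.
Offset 17 falls in char 6's range; it's byte 1 of EC BF B9 = 0xEC.

0xEC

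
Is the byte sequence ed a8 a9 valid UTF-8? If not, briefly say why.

invalid (encodes a surrogate (U+D800–U+DFFF))

Structurally a 3-byte sequence; payload = 0xDA29.
But 0xDA29 is in U+D800–U+DFFF, the surrogate range. Surrogates are not Unicode scalar values and are forbidden in UTF-8.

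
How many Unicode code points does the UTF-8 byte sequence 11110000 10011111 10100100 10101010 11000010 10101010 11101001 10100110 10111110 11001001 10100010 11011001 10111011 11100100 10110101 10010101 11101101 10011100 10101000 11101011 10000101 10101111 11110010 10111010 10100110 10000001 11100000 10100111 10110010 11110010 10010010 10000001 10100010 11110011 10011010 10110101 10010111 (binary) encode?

12

Byte at offset 0: 0xF0 = 11110000 → 4-byte char (#1). Advance 4.
Byte at offset 4: 0xC2 = 11000010 → 2-byte char (#2). Advance 2.
Byte at offset 6: 0xE9 = 11101001 → 3-byte char (#3). Advance 3.
Byte at offset 9: 0xC9 = 11001001 → 2-byte char (#4). Advance 2.
Byte at offset 11: 0xD9 = 11011001 → 2-byte char (#5). Advance 2.
Byte at offset 13: 0xE4 = 11100100 → 3-byte char (#6). Advance 3.
Byte at offset 16: 0xED = 11101101 → 3-byte char (#7). Advance 3.
Byte at offset 19: 0xEB = 11101011 → 3-byte char (#8). Advance 3.
Byte at offset 22: 0xF2 = 11110010 → 4-byte char (#9). Advance 4.
Byte at offset 26: 0xE0 = 11100000 → 3-byte char (#10). Advance 3.
Byte at offset 29: 0xF2 = 11110010 → 4-byte char (#11). Advance 4.
Byte at offset 33: 0xF3 = 11110011 → 4-byte char (#12). Advance 4.
Reached end at offset 37 after 12 code points.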